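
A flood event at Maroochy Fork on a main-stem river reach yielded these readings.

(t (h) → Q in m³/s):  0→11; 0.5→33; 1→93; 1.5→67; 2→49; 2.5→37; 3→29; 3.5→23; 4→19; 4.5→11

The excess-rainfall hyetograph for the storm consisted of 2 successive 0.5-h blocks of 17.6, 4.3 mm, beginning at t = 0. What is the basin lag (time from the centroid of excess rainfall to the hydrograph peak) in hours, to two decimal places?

t_L ≈ 0.65 h

Centroid of excess rainfall: t_c = Σ P_i·t̄_i / ΣP_i = 0.3482 h (block centres at 0.25, 0.75 h).
Hydrograph peak occurs at t = 1 h, so basin lag t_L = 1 − 0.3482 = 0.65 h.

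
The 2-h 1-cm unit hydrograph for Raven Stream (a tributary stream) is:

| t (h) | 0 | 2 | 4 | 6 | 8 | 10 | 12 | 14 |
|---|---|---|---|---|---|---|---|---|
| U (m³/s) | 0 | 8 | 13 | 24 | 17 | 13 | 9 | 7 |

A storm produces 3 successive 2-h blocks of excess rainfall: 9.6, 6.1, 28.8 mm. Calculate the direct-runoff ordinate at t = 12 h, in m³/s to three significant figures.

Q ≈ 65.5 m³/s

By discrete convolution, Q_j = Σ (P_i / 10 mm) · U_{j−i}.
At t = 12 h (j=6): Q = (9.6/10)·9 + (6.1/10)·13 + (28.8/10)·17 = 65.5 m³/s.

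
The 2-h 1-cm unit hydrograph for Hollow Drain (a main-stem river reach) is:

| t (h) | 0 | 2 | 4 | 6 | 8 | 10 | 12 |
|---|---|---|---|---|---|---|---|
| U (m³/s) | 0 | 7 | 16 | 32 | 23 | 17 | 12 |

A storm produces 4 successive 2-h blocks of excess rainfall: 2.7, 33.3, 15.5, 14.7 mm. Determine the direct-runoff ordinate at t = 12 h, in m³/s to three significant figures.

By discrete convolution, Q_j = Σ (P_i / 10 mm) · U_{j−i}.
At t = 12 h (j=6): Q = (2.7/10)·12 + (33.3/10)·17 + (15.5/10)·23 + (14.7/10)·32 = 143 m³/s.

Q ≈ 143 m³/s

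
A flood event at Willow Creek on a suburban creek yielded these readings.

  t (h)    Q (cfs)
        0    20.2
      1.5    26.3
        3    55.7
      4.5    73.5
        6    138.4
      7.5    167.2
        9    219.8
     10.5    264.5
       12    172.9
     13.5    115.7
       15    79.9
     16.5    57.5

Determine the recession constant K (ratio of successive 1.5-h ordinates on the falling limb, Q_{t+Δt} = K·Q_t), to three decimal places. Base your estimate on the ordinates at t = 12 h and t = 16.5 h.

K ≈ 0.693

Using the recession-limb readings at t = 12 h and t = 16.5 h: Q falls from 172.9 to 57.5 cfs over 3 intervals.
K = (Q₂/Q₁)^(1/3) = (57.5/172.9)^(1/3) = 0.693.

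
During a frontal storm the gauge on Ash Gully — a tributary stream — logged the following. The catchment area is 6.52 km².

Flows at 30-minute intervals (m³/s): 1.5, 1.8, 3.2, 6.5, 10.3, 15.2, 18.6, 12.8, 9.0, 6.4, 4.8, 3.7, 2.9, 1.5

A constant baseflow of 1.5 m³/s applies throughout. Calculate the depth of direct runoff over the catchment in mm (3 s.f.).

d ≈ 21.3 mm

Direct runoff: 0.0, 0.3, 1.7, 5.0, 8.8, 13.7, 17.1, 11.3, 7.5, 4.9, 3.3, 2.2, 1.4, 0.0 m³/s; ΣQ_DR = 77.20 m³/s.
V = ΣQ_DR · Δt = 77.20 × 1800 s = 1.390 × 10^5 m³.
Over A = 6.52 km², depth = V / A = 21.3 mm.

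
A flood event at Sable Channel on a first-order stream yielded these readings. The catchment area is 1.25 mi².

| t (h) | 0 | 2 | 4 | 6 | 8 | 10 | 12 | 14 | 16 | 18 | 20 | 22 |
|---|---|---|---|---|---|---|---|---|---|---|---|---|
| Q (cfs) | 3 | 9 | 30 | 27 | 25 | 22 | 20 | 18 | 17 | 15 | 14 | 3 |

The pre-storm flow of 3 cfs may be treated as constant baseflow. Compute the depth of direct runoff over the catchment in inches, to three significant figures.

Direct runoff: 0.0, 6.0, 27.0, 24.0, 22.0, 19.0, 17.0, 15.0, 14.0, 12.0, 11.0, 0.0 cfs; ΣQ_DR = 167.0 cfs.
V = ΣQ_DR · Δt = 167.0 × 7200 s = 1.202 × 10^6 ft³.
Over A = 1.25 mi², depth = V / A = 0.414 in.

d ≈ 0.414 in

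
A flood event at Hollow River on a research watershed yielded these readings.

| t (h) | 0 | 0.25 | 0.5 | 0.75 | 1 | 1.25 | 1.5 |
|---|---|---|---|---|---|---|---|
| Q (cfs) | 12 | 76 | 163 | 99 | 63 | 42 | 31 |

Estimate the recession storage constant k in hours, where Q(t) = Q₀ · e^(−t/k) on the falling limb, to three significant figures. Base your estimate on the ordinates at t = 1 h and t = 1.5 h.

k ≈ 0.705 h

On the falling limb, Q drops from 63 to 31 cfs between t = 1 h and t = 1.5 h (Δt = 0.5 h).
k = −Δt / ln(Q₂/Q₁) = −0.5 / ln(31/63) = 0.705 h.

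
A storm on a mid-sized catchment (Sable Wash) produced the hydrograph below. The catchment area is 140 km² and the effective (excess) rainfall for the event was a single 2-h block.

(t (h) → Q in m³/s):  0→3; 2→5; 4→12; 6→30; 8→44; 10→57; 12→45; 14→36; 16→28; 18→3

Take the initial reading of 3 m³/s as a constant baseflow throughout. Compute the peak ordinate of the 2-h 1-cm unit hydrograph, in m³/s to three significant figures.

Direct runoff: 0.0, 2.0, 9.0, 27.0, 41.0, 54.0, 42.0, 33.0, 25.0, 0.0 m³/s; ΣQ_DR = 233.0 m³/s, peak = 54.0 m³/s.
Runoff depth d = ΣQ_DR·Δt / A = 233.0 × 7200 / (140 km²) = 11.98 mm.
The 1-cm UH is the DRH scaled by (10 mm)/d, so U_p = 54.0 × 10/11.98 = 45.1 m³/s.

U_p ≈ 45.1 m³/s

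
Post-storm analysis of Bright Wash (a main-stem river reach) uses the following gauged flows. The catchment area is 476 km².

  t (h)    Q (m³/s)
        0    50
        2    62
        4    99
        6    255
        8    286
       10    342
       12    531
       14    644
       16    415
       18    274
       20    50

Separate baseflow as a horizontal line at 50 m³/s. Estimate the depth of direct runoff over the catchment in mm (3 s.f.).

Direct runoff: 0.0, 12.0, 49.0, 205.0, 236.0, 292.0, 481.0, 594.0, 365.0, 224.0, 0.0 m³/s; ΣQ_DR = 2458 m³/s.
V = ΣQ_DR · Δt = 2458 × 7200 s = 1.770 × 10^7 m³.
Over A = 476 km², depth = V / A = 37.2 mm.

d ≈ 37.2 mm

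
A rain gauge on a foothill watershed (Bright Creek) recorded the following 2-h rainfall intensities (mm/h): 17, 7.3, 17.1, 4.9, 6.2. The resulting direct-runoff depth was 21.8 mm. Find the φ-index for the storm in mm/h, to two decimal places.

Only the 2 blocks with intensity above φ contribute runoff: 17, 17.1 mm/h.
Σ(I−φ)·Δt = d  ⇒  (17+17.1 − 2φ)·2 = 21.8
φ = (34.10 − 21.8/2) / 2 = 11.60 mm/h.

φ ≈ 11.60 mm/h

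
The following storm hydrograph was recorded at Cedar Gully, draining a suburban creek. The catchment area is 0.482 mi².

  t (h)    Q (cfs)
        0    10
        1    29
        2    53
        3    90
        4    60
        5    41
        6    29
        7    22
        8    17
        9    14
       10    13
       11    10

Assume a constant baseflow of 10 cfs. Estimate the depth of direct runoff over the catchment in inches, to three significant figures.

d ≈ 0.862 in

Direct runoff: 0.0, 19.0, 43.0, 80.0, 50.0, 31.0, 19.0, 12.0, 7.0, 4.0, 3.0, 0.0 cfs; ΣQ_DR = 268.0 cfs.
V = ΣQ_DR · Δt = 268.0 × 3600 s = 9.648 × 10^5 ft³.
Over A = 0.482 mi², depth = V / A = 0.862 in.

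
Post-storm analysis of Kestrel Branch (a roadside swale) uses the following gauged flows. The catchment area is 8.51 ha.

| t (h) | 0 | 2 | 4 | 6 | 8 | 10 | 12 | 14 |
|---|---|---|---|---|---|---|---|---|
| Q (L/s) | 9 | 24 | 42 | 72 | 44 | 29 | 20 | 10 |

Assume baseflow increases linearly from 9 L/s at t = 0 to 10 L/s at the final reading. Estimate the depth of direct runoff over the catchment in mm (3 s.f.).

Direct runoff: 0.00, 14.86, 32.71, 62.57, 34.43, 19.29, 10.14, 0.00 L/s; ΣQ_DR = 174.0 L/s.
V = ΣQ_DR · Δt = 174.0 × 7200 s = 1.253 × 10^6 L.
Over A = 8.51 ha, depth = V / A = 14.7 mm.

d ≈ 14.7 mm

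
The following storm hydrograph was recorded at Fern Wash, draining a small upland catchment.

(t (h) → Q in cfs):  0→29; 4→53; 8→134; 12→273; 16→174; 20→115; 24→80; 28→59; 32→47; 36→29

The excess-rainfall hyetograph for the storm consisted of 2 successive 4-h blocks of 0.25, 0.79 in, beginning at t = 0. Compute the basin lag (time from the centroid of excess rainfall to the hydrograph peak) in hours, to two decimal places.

Centroid of excess rainfall: t_c = Σ P_i·t̄_i / ΣP_i = 5.0385 h (block centres at 2, 6 h).
Hydrograph peak occurs at t = 12 h, so basin lag t_L = 12 − 5.0385 = 6.96 h.

t_L ≈ 6.96 h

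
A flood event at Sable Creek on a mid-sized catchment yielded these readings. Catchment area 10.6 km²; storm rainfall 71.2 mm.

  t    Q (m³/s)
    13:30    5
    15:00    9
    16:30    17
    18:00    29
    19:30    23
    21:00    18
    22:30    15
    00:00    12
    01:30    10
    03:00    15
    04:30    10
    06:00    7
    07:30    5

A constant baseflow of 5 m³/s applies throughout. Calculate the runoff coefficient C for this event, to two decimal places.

ΣQ_DR = 110.0 m³/s; V = ΣQ_DR·Δt = 5.940 × 10^5 m³.
Runoff depth d = V / A = 56.04 mm.
C = d / P = 56.04 / 71.2 = 0.79.

C ≈ 0.79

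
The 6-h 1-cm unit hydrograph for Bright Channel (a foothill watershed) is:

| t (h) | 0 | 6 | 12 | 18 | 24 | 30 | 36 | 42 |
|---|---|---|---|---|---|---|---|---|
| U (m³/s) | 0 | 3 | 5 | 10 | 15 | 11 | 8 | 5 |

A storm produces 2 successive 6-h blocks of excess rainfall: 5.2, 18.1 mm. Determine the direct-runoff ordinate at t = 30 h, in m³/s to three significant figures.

Q ≈ 32.9 m³/s

By discrete convolution, Q_j = Σ (P_i / 10 mm) · U_{j−i}.
At t = 30 h (j=5): Q = (5.2/10)·11 + (18.1/10)·15 = 32.9 m³/s.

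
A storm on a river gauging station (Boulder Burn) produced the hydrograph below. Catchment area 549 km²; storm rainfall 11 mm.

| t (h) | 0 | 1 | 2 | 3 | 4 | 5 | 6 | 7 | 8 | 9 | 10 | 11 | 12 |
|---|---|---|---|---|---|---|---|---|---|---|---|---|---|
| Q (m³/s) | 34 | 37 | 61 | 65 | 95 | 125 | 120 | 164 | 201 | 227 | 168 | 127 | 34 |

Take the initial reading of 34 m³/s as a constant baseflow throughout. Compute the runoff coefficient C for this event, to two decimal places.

C ≈ 0.61

ΣQ_DR = 1016 m³/s; V = ΣQ_DR·Δt = 3.658 × 10^6 m³.
Runoff depth d = V / A = 6.662 mm.
C = d / P = 6.662 / 11 = 0.61.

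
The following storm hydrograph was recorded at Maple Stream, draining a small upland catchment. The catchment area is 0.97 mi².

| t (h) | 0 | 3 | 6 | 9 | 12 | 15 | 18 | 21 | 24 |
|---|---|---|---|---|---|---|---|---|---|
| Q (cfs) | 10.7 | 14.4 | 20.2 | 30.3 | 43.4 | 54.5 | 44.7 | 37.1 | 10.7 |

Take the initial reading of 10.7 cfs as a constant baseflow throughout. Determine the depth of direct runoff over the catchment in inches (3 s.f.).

d ≈ 0.813 in

Direct runoff: 0.0, 3.7, 9.5, 19.6, 32.7, 43.8, 34.0, 26.4, 0.0 cfs; ΣQ_DR = 169.7 cfs.
V = ΣQ_DR · Δt = 169.7 × 10800 s = 1.833 × 10^6 ft³.
Over A = 0.97 mi², depth = V / A = 0.813 in.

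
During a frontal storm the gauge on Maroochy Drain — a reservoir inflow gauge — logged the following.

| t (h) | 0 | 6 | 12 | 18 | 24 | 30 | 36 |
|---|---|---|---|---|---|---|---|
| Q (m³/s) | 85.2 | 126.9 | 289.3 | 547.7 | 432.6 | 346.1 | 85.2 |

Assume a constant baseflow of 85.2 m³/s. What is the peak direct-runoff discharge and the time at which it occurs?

Subtracting baseflow gives direct-runoff ordinates: 0.0, 41.7, 204.1, 462.5, 347.4, 260.9, 0.0 m³/s.
The maximum is 462.5 m³/s, occurring at the reading for t = 18 h.

Q_p = 462.5 m³/s at t = 18 h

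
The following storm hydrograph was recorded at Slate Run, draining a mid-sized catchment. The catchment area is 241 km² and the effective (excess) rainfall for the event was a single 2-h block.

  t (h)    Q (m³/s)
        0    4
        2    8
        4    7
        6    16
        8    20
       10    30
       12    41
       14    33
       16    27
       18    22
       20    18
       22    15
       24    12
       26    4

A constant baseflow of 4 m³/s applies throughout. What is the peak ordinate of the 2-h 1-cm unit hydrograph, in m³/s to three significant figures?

Direct runoff: 0.0, 4.0, 3.0, 12.0, 16.0, 26.0, 37.0, 29.0, 23.0, 18.0, 14.0, 11.0, 8.0, 0.0 m³/s; ΣQ_DR = 201.0 m³/s, peak = 37.0 m³/s.
Runoff depth d = ΣQ_DR·Δt / A = 201.0 × 7200 / (241 km²) = 6.005 mm.
The 1-cm UH is the DRH scaled by (10 mm)/d, so U_p = 37.0 × 10/6.005 = 61.6 m³/s.

U_p ≈ 61.6 m³/s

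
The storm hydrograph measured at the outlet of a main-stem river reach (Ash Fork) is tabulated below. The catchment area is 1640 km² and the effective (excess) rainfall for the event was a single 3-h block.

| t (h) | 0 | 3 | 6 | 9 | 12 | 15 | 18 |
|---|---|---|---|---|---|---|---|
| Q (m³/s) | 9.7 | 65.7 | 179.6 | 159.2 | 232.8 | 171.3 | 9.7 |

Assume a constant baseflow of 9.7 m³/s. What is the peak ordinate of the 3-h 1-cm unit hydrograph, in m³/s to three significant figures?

Direct runoff: 0.0, 56.0, 169.9, 149.5, 223.1, 161.6, 0.0 m³/s; ΣQ_DR = 760.1 m³/s, peak = 223.1 m³/s.
Runoff depth d = ΣQ_DR·Δt / A = 760.1 × 10800 / (1640 km²) = 5.006 mm.
The 1-cm UH is the DRH scaled by (10 mm)/d, so U_p = 223.1 × 10/5.006 = 446 m³/s.

U_p ≈ 446 m³/s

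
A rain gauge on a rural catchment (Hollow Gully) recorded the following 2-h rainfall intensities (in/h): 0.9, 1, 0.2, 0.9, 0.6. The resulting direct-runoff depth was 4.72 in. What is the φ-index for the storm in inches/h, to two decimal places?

φ ≈ 0.26 in/h

Only the 4 blocks with intensity above φ contribute runoff: 0.9, 1, 0.9, 0.6 in/h.
Σ(I−φ)·Δt = d  ⇒  (0.9+1+0.9+0.6 − 4φ)·2 = 4.72
φ = (3.400 − 4.72/2) / 4 = 0.26 in/h.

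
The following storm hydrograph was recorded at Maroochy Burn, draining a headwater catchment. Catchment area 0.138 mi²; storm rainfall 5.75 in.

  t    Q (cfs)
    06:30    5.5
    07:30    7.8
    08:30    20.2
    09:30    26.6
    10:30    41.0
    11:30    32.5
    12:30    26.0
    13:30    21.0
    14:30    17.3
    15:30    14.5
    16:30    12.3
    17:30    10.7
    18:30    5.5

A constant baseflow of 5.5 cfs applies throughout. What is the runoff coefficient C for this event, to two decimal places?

ΣQ_DR = 169.4 cfs; V = ΣQ_DR·Δt = 6.098 × 10^5 ft³.
Runoff depth d = V / A = 1.902 in.
C = d / P = 1.902 / 5.75 = 0.33.

C ≈ 0.33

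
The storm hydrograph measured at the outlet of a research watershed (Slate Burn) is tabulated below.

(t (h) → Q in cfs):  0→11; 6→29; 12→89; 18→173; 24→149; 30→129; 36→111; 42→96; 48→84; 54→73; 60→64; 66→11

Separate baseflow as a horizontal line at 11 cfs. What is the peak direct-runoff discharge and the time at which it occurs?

Subtracting baseflow gives direct-runoff ordinates: 0.0, 18.0, 78.0, 162.0, 138.0, 118.0, 100.0, 85.0, 73.0, 62.0, 53.0, 0.0 cfs.
The maximum is 162.0 cfs, occurring at the reading for t = 18 h.

Q_p = 162.0 cfs at t = 18 h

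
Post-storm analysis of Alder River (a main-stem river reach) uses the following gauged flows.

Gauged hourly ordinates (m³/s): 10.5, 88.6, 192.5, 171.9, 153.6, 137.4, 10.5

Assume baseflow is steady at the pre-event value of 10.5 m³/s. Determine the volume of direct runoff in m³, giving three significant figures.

V ≈ 2.49 × 10^6 m³

Direct-runoff ordinates (Q − Q_b): 0.0, 78.1, 182.0, 161.4, 143.1, 126.9, 0.0 m³/s.
ΣQ_DR = 691.5 m³/s.
With Δt = 1 h = 3600 s, V = ΣQ_DR · Δt = 691.5 × 3600 = 2.49 × 10^6 m³.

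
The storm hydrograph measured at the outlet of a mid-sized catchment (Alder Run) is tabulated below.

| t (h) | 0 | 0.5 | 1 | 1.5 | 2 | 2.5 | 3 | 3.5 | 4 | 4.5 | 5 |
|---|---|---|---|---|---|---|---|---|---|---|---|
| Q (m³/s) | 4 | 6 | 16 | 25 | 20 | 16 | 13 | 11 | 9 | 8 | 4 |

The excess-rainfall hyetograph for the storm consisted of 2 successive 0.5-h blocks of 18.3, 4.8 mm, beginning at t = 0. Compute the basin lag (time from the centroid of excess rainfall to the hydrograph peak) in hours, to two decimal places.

t_L ≈ 1.15 h

Centroid of excess rainfall: t_c = Σ P_i·t̄_i / ΣP_i = 0.3539 h (block centres at 0.25, 0.75 h).
Hydrograph peak occurs at t = 1.5 h, so basin lag t_L = 1.5 − 0.3539 = 1.15 h.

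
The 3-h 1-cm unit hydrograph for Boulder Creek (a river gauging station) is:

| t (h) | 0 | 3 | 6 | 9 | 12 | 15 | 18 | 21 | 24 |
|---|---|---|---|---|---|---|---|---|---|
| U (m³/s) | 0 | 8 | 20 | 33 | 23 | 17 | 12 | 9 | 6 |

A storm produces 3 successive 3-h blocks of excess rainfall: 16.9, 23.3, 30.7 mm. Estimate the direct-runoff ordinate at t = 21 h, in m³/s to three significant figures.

Q ≈ 95.4 m³/s

By discrete convolution, Q_j = Σ (P_i / 10 mm) · U_{j−i}.
At t = 21 h (j=7): Q = (16.9/10)·9 + (23.3/10)·12 + (30.7/10)·17 = 95.4 m³/s.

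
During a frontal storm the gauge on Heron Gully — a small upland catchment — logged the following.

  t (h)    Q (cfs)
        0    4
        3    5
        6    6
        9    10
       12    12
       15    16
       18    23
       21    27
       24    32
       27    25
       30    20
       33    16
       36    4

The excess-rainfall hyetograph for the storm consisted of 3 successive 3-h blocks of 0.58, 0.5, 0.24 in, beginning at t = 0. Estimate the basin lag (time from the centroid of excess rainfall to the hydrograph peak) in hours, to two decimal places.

Centroid of excess rainfall: t_c = Σ P_i·t̄_i / ΣP_i = 3.7273 h (block centres at 1.5, 4.5, 7.5 h).
Hydrograph peak occurs at t = 24 h, so basin lag t_L = 24 − 3.7273 = 20.27 h.

t_L ≈ 20.27 h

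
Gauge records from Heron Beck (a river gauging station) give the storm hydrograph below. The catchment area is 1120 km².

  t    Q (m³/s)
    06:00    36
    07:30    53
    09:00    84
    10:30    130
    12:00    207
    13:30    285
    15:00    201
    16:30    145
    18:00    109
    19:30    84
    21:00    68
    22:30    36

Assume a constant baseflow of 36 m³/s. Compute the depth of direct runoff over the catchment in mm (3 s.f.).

d ≈ 4.85 mm

Direct runoff: 0.0, 17.0, 48.0, 94.0, 171.0, 249.0, 165.0, 109.0, 73.0, 48.0, 32.0, 0.0 m³/s; ΣQ_DR = 1006 m³/s.
V = ΣQ_DR · Δt = 1006 × 5400 s = 5.432 × 10^6 m³.
Over A = 1120 km², depth = V / A = 4.85 mm.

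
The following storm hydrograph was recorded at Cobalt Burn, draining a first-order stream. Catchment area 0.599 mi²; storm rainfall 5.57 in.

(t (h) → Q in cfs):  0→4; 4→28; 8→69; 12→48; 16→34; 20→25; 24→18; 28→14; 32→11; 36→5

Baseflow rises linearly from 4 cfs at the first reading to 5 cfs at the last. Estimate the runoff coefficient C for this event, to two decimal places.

ΣQ_DR = 211.0 cfs; V = ΣQ_DR·Δt = 3.038 × 10^6 ft³.
Runoff depth d = V / A = 2.183 in.
C = d / P = 2.183 / 5.57 = 0.39.

C ≈ 0.39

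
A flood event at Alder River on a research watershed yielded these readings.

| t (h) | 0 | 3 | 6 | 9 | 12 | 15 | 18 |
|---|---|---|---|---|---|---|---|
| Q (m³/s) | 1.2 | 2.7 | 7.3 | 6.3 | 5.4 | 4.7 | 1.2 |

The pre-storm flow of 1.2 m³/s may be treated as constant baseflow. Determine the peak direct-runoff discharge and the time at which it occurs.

Subtracting baseflow gives direct-runoff ordinates: 0.0, 1.5, 6.1, 5.1, 4.2, 3.5, 0.0 m³/s.
The maximum is 6.1 m³/s, occurring at the reading for t = 6 h.

Q_p = 6.1 m³/s at t = 6 h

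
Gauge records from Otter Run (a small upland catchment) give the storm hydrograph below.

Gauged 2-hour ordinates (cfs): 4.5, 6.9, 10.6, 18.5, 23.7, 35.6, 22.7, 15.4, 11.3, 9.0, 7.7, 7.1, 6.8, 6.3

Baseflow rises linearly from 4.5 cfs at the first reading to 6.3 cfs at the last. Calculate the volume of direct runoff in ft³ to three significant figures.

Direct-runoff ordinates (Q − Q_b): 0.00, 2.26, 5.82, 13.58, 18.65, 30.41, 17.37, 9.93, 5.69, 3.25, 1.82, 1.08, 0.64, 0.00 cfs.
ΣQ_DR = 110.5 cfs.
With Δt = 2 h = 7200 s, V = ΣQ_DR · Δt = 110.5 × 7200 = 7.96 × 10^5 ft³.

V ≈ 7.96 × 10^5 ft³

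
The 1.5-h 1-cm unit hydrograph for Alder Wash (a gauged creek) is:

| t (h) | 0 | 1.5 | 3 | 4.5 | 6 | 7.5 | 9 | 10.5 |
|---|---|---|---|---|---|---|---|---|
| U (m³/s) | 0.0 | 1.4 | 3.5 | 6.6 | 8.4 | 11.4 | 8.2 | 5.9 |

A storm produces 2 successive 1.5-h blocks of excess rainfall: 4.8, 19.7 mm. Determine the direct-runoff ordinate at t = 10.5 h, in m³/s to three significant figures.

By discrete convolution, Q_j = Σ (P_i / 10 mm) · U_{j−i}.
At t = 10.5 h (j=7): Q = (4.8/10)·5.9 + (19.7/10)·8.2 = 19.0 m³/s.

Q ≈ 19.0 m³/s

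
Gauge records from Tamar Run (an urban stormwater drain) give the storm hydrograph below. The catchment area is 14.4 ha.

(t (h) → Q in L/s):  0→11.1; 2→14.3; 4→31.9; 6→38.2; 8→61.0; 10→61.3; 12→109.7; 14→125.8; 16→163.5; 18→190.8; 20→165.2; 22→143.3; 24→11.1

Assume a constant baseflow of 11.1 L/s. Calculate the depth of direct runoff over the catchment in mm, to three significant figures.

d ≈ 49.1 mm

Direct runoff: 0.0, 3.2, 20.8, 27.1, 49.9, 50.2, 98.6, 114.7, 152.4, 179.7, 154.1, 132.2, 0.0 L/s; ΣQ_DR = 982.9 L/s.
V = ΣQ_DR · Δt = 982.9 × 7200 s = 7.077 × 10^6 L.
Over A = 14.4 ha, depth = V / A = 49.1 mm.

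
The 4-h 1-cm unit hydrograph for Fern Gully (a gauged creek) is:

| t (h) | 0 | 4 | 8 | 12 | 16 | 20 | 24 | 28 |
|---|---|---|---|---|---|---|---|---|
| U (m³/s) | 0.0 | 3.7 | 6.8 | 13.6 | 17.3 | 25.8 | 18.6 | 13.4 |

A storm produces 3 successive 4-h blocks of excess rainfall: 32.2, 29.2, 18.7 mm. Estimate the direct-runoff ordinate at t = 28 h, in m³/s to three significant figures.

Q ≈ 146 m³/s

By discrete convolution, Q_j = Σ (P_i / 10 mm) · U_{j−i}.
At t = 28 h (j=7): Q = (32.2/10)·13.4 + (29.2/10)·18.6 + (18.7/10)·25.8 = 146 m³/s.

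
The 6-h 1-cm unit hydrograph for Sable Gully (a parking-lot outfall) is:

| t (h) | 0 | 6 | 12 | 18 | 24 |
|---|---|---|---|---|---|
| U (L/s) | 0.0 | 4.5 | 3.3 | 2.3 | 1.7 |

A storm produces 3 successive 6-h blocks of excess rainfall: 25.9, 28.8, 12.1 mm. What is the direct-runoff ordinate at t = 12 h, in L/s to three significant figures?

By discrete convolution, Q_j = Σ (P_i / 10 mm) · U_{j−i}.
At t = 12 h (j=2): Q = (25.9/10)·3.3 + (28.8/10)·4.5 + (12.1/10)·0.0 = 21.5 L/s.

Q ≈ 21.5 L/s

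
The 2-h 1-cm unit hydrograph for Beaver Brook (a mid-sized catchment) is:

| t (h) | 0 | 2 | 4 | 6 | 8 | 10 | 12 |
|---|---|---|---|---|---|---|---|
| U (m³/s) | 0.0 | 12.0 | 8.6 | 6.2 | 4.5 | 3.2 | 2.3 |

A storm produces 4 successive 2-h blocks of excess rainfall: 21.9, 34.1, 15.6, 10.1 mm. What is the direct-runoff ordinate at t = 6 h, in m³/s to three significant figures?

Q ≈ 61.6 m³/s

By discrete convolution, Q_j = Σ (P_i / 10 mm) · U_{j−i}.
At t = 6 h (j=3): Q = (21.9/10)·6.2 + (34.1/10)·8.6 + (15.6/10)·12.0 + (10.1/10)·0.0 = 61.6 m³/s.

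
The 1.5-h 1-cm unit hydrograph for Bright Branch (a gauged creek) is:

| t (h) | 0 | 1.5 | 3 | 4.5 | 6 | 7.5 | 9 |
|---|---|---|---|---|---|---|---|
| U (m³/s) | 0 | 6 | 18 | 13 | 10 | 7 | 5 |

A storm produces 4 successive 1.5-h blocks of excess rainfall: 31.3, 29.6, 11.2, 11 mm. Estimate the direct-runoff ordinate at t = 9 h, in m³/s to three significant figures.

By discrete convolution, Q_j = Σ (P_i / 10 mm) · U_{j−i}.
At t = 9 h (j=6): Q = (31.3/10)·5 + (29.6/10)·7 + (11.2/10)·10 + (11/10)·13 = 61.9 m³/s.

Q ≈ 61.9 m³/s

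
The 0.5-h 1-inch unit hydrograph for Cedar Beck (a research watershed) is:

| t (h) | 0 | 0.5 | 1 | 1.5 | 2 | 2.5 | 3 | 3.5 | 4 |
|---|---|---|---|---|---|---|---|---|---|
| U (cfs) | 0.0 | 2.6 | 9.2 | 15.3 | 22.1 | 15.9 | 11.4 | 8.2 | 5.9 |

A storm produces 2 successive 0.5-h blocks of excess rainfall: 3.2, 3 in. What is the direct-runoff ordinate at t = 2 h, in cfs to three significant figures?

By discrete convolution, Q_j = Σ (P_i / 1 in) · U_{j−i}.
At t = 2 h (j=4): Q = (3.2/1)·22.1 + (3/1)·15.3 = 117 cfs.

Q ≈ 117 cfs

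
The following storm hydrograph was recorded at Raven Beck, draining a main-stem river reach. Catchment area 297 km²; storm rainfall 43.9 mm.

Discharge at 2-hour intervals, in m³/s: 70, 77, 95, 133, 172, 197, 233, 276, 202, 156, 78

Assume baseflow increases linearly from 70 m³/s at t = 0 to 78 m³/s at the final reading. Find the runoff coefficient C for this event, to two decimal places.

ΣQ_DR = 875.0 m³/s; V = ΣQ_DR·Δt = 6.300 × 10^6 m³.
Runoff depth d = V / A = 21.21 mm.
C = d / P = 21.21 / 43.9 = 0.48.

C ≈ 0.48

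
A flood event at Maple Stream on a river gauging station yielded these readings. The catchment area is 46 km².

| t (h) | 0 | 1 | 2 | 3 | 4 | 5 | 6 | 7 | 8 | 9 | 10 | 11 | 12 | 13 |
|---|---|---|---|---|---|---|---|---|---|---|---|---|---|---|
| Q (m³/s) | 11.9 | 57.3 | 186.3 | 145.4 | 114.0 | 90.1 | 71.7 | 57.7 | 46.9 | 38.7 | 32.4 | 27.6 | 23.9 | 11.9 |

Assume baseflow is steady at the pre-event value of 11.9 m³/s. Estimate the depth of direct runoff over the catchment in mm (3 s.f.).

d ≈ 58.6 mm

Direct runoff: 0.0, 45.4, 174.4, 133.5, 102.1, 78.2, 59.8, 45.8, 35.0, 26.8, 20.5, 15.7, 12.0, 0.0 m³/s; ΣQ_DR = 749.2 m³/s.
V = ΣQ_DR · Δt = 749.2 × 3600 s = 2.697 × 10^6 m³.
Over A = 46 km², depth = V / A = 58.6 mm.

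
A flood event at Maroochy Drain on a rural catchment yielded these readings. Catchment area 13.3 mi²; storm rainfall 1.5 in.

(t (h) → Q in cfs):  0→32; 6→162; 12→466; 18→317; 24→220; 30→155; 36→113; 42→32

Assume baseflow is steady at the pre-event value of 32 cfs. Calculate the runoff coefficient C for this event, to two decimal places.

ΣQ_DR = 1241 cfs; V = ΣQ_DR·Δt = 2.681 × 10^7 ft³.
Runoff depth d = V / A = 0.8675 in.
C = d / P = 0.8675 / 1.5 = 0.58.

C ≈ 0.58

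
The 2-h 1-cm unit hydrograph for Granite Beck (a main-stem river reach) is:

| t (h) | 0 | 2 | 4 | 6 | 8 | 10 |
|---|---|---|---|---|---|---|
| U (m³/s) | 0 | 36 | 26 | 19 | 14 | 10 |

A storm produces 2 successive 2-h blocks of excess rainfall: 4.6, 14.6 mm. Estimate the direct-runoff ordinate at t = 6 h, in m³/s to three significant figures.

Q ≈ 46.7 m³/s

By discrete convolution, Q_j = Σ (P_i / 10 mm) · U_{j−i}.
At t = 6 h (j=3): Q = (4.6/10)·19 + (14.6/10)·26 = 46.7 m³/s.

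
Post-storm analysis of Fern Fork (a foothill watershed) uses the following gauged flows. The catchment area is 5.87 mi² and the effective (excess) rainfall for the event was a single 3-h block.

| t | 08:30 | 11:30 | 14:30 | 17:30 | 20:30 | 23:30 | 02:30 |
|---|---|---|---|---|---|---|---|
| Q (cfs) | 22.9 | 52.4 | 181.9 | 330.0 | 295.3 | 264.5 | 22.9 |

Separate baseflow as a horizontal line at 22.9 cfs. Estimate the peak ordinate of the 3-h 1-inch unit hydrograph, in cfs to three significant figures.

U_p ≈ 384 cfs

Direct runoff: 0.0, 29.5, 159.0, 307.1, 272.4, 241.6, 0.0 cfs; ΣQ_DR = 1010 cfs, peak = 307.1 cfs.
Runoff depth d = ΣQ_DR·Δt / A = 1010 × 10800 / (5.87 mi²) = 0.7996 in.
The 1-inch UH is the DRH scaled by (1 in)/d, so U_p = 307.1 × 1/0.7996 = 384 cfs.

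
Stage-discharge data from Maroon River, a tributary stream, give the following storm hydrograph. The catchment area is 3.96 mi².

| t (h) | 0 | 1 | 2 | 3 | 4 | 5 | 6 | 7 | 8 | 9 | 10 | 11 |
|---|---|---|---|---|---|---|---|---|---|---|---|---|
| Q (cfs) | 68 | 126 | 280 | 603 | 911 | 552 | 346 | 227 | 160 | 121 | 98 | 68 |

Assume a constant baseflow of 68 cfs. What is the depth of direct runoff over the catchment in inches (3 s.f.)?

Direct runoff: 0.0, 58.0, 212.0, 535.0, 843.0, 484.0, 278.0, 159.0, 92.0, 53.0, 30.0, 0.0 cfs; ΣQ_DR = 2744 cfs.
V = ΣQ_DR · Δt = 2744 × 3600 s = 9.878 × 10^6 ft³.
Over A = 3.96 mi², depth = V / A = 1.07 in.

d ≈ 1.07 in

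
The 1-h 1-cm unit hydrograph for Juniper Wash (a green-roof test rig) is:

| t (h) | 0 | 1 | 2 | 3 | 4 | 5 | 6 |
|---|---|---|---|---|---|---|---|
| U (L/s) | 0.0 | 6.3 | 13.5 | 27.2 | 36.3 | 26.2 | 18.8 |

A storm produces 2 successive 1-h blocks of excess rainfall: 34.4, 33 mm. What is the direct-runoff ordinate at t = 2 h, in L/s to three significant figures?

By discrete convolution, Q_j = Σ (P_i / 10 mm) · U_{j−i}.
At t = 2 h (j=2): Q = (34.4/10)·13.5 + (33/10)·6.3 = 67.2 L/s.

Q ≈ 67.2 L/s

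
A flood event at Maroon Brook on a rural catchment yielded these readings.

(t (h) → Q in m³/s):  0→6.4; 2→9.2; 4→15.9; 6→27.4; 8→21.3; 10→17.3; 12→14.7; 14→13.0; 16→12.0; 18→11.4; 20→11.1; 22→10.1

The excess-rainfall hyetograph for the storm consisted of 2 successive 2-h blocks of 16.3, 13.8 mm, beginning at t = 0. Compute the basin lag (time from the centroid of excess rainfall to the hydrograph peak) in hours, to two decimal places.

t_L ≈ 4.08 h

Centroid of excess rainfall: t_c = Σ P_i·t̄_i / ΣP_i = 1.9169 h (block centres at 1, 3 h).
Hydrograph peak occurs at t = 6 h, so basin lag t_L = 6 − 1.9169 = 4.08 h.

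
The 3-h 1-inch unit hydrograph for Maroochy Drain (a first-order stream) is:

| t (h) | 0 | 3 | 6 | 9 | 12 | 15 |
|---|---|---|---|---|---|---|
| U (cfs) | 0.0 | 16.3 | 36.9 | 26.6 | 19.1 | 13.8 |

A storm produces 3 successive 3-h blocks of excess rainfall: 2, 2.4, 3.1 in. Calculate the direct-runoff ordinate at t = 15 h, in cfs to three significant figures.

By discrete convolution, Q_j = Σ (P_i / 1 in) · U_{j−i}.
At t = 15 h (j=5): Q = (2/1)·13.8 + (2.4/1)·19.1 + (3.1/1)·26.6 = 156 cfs.

Q ≈ 156 cfs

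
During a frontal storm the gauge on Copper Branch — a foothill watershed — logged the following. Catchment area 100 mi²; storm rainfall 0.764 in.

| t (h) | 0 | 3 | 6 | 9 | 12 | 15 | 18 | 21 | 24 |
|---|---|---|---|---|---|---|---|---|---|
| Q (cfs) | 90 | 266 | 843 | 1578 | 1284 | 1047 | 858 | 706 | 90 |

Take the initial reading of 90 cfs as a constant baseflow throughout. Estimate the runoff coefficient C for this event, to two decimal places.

C ≈ 0.36

ΣQ_DR = 5952 cfs; V = ΣQ_DR·Δt = 6.428 × 10^7 ft³.
Runoff depth d = V / A = 0.2767 in.
C = d / P = 0.2767 / 0.764 = 0.36.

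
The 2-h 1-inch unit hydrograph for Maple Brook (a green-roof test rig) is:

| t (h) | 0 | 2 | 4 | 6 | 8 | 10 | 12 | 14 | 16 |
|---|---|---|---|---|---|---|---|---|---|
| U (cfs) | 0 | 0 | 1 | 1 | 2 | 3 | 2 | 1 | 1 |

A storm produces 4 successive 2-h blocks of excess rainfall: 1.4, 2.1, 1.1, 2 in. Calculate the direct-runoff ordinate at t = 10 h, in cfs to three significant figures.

By discrete convolution, Q_j = Σ (P_i / 1 in) · U_{j−i}.
At t = 10 h (j=5): Q = (1.4/1)·3 + (2.1/1)·2 + (1.1/1)·1 + (2/1)·1 = 11.5 cfs.

Q ≈ 11.5 cfs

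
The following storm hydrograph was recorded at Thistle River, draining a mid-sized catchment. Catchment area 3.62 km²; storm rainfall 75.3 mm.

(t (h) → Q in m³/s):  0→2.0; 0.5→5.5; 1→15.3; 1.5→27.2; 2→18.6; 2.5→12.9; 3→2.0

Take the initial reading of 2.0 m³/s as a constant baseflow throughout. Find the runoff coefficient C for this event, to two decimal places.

C ≈ 0.46

ΣQ_DR = 69.50 m³/s; V = ΣQ_DR·Δt = 1.251 × 10^5 m³.
Runoff depth d = V / A = 34.56 mm.
C = d / P = 34.56 / 75.3 = 0.46.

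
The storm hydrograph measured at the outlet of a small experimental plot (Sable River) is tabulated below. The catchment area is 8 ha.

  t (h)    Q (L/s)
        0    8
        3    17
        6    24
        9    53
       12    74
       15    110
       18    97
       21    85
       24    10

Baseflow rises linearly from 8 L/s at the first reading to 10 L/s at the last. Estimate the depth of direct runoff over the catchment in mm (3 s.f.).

Direct runoff: 0.00, 8.75, 15.50, 44.25, 65.00, 100.75, 87.50, 75.25, 0.00 L/s; ΣQ_DR = 397.0 L/s.
V = ΣQ_DR · Δt = 397.0 × 10800 s = 4.288 × 10^6 L.
Over A = 8 ha, depth = V / A = 53.6 mm.

d ≈ 53.6 mm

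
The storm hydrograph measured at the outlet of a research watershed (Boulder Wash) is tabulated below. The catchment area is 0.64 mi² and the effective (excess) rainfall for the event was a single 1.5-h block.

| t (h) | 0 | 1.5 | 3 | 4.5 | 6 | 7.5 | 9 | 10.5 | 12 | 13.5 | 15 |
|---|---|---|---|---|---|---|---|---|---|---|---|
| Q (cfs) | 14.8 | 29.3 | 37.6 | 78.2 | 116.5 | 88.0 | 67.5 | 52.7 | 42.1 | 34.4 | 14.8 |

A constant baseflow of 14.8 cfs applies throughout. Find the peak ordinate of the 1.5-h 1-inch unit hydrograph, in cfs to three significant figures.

Direct runoff: 0.0, 14.5, 22.8, 63.4, 101.7, 73.2, 52.7, 37.9, 27.3, 19.6, 0.0 cfs; ΣQ_DR = 413.1 cfs, peak = 101.7 cfs.
Runoff depth d = ΣQ_DR·Δt / A = 413.1 × 5400 / (0.64 mi²) = 1.500 in.
The 1-inch UH is the DRH scaled by (1 in)/d, so U_p = 101.7 × 1/1.500 = 67.8 cfs.

U_p ≈ 67.8 cfs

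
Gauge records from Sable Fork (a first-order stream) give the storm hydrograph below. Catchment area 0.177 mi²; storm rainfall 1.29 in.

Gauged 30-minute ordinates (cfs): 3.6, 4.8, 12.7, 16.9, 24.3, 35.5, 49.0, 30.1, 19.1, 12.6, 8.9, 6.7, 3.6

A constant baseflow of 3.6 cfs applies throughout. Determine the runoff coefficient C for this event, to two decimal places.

C ≈ 0.61

ΣQ_DR = 181.0 cfs; V = ΣQ_DR·Δt = 3.258 × 10^5 ft³.
Runoff depth d = V / A = 0.7923 in.
C = d / P = 0.7923 / 1.29 = 0.61.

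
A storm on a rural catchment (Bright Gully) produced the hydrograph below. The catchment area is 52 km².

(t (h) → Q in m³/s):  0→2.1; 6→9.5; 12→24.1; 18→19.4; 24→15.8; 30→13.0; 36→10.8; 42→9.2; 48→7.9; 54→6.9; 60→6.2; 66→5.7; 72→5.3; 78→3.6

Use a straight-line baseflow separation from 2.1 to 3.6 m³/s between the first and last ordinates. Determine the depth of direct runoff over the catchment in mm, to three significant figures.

d ≈ 41.4 mm

Direct runoff: 0.00, 7.28, 21.77, 16.95, 13.24, 10.32, 8.01, 6.29, 4.88, 3.76, 2.95, 2.33, 1.82, 0.00 m³/s; ΣQ_DR = 99.60 m³/s.
V = ΣQ_DR · Δt = 99.60 × 21600 s = 2.151 × 10^6 m³.
Over A = 52 km², depth = V / A = 41.4 mm.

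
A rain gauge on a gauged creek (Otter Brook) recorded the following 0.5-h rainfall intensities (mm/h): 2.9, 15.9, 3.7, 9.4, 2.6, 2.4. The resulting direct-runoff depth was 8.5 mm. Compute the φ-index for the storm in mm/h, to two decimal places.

φ ≈ 4.15 mm/h

Only the 2 blocks with intensity above φ contribute runoff: 15.9, 9.4 mm/h.
Σ(I−φ)·Δt = d  ⇒  (15.9+9.4 − 2φ)·0.5 = 8.5
φ = (25.30 − 8.5/0.5) / 2 = 4.15 mm/h.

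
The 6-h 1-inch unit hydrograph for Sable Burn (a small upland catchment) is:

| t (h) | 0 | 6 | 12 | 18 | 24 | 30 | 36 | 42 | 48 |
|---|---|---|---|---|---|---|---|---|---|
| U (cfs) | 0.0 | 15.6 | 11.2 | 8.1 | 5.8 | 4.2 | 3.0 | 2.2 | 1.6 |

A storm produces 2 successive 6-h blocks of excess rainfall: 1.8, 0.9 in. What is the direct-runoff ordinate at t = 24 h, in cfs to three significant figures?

Q ≈ 17.7 cfs

By discrete convolution, Q_j = Σ (P_i / 1 in) · U_{j−i}.
At t = 24 h (j=4): Q = (1.8/1)·5.8 + (0.9/1)·8.1 = 17.7 cfs.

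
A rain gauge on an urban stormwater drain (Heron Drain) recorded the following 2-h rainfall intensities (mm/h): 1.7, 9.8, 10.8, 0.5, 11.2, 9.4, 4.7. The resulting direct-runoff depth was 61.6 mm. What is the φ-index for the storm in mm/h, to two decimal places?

Only the 5 blocks with intensity above φ contribute runoff: 9.8, 10.8, 11.2, 9.4, 4.7 mm/h.
Σ(I−φ)·Δt = d  ⇒  (9.8+10.8+11.2+9.4+4.7 − 5φ)·2 = 61.6
φ = (45.90 − 61.6/2) / 5 = 3.02 mm/h.

φ ≈ 3.02 mm/h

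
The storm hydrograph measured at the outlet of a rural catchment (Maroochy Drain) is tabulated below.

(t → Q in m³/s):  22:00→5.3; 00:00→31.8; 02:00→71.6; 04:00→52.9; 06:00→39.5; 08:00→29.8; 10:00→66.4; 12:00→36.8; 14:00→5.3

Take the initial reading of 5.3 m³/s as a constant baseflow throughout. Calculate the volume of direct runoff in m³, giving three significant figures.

V ≈ 2.10 × 10^6 m³

Direct-runoff ordinates (Q − Q_b): 0.0, 26.5, 66.3, 47.6, 34.2, 24.5, 61.1, 31.5, 0.0 m³/s.
ΣQ_DR = 291.7 m³/s.
With Δt = 2 h = 7200 s, V = ΣQ_DR · Δt = 291.7 × 7200 = 2.10 × 10^6 m³.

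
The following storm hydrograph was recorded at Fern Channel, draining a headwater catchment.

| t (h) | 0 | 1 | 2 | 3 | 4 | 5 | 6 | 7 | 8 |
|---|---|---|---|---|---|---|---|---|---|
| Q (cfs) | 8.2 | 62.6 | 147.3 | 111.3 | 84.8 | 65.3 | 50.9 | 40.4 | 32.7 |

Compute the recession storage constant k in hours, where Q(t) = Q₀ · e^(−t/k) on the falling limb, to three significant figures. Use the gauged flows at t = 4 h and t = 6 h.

On the falling limb, Q drops from 84.8 to 50.9 cfs between t = 4 h and t = 6 h (Δt = 2 h).
k = −Δt / ln(Q₂/Q₁) = −2 / ln(50.9/84.8) = 3.92 h.

k ≈ 3.92 h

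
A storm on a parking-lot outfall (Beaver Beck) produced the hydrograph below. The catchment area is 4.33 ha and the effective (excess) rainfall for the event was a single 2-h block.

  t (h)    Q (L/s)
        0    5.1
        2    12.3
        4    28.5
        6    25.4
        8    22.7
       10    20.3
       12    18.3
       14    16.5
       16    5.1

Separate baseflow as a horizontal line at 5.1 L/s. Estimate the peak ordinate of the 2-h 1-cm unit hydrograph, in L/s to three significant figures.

U_p ≈ 13.0 L/s

Direct runoff: 0.0, 7.2, 23.4, 20.3, 17.6, 15.2, 13.2, 11.4, 0.0 L/s; ΣQ_DR = 108.3 L/s, peak = 23.4 L/s.
Runoff depth d = ΣQ_DR·Δt / A = 108.3 × 7200 / (4.33 ha) = 18.01 mm.
The 1-cm UH is the DRH scaled by (10 mm)/d, so U_p = 23.4 × 10/18.01 = 13.0 L/s.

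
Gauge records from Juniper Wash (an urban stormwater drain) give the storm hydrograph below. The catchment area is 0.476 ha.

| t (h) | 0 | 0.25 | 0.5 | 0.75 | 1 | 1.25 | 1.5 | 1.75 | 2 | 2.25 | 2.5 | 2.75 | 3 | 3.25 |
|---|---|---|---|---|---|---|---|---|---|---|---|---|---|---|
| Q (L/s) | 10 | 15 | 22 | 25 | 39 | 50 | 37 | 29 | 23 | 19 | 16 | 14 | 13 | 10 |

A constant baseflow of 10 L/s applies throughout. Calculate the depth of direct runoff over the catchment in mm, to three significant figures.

Direct runoff: 0.0, 5.0, 12.0, 15.0, 29.0, 40.0, 27.0, 19.0, 13.0, 9.0, 6.0, 4.0, 3.0, 0.0 L/s; ΣQ_DR = 182.0 L/s.
V = ΣQ_DR · Δt = 182.0 × 900 s = 1.638 × 10^5 L.
Over A = 0.476 ha, depth = V / A = 34.4 mm.

d ≈ 34.4 mm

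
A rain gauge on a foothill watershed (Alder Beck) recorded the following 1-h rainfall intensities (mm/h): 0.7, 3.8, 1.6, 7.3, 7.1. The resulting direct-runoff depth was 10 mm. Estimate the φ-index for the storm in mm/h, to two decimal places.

φ ≈ 2.73 mm/h

Only the 3 blocks with intensity above φ contribute runoff: 3.8, 7.3, 7.1 mm/h.
Σ(I−φ)·Δt = d  ⇒  (3.8+7.3+7.1 − 3φ)·1 = 10
φ = (18.20 − 10/1) / 3 = 2.73 mm/h.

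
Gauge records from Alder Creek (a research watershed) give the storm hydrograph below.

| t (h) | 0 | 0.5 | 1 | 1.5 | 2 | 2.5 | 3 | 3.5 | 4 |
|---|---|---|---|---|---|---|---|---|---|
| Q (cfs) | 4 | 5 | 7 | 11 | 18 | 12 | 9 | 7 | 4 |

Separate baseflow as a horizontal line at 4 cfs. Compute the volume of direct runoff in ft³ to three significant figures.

V ≈ 73800 ft³

Direct-runoff ordinates (Q − Q_b): 0.0, 1.0, 3.0, 7.0, 14.0, 8.0, 5.0, 3.0, 0.0 cfs.
ΣQ_DR = 41.00 cfs.
With Δt = 0.5 h = 1800 s, V = ΣQ_DR · Δt = 41.00 × 1800 = 73800 ft³.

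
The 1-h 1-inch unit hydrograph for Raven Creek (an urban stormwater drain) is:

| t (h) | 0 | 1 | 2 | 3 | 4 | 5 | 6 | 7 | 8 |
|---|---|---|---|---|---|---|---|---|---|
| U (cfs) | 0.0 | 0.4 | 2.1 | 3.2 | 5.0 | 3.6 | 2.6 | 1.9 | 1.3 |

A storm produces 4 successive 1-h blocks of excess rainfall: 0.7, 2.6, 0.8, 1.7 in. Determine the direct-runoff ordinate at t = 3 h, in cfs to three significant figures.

By discrete convolution, Q_j = Σ (P_i / 1 in) · U_{j−i}.
At t = 3 h (j=3): Q = (0.7/1)·3.2 + (2.6/1)·2.1 + (0.8/1)·0.4 + (1.7/1)·0.0 = 8.02 cfs.

Q ≈ 8.02 cfs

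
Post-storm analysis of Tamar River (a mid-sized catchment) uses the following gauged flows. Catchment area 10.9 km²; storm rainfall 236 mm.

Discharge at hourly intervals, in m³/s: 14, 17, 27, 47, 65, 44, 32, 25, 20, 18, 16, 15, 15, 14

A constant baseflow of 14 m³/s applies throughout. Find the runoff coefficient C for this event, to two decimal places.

C ≈ 0.24

ΣQ_DR = 173.0 m³/s; V = ΣQ_DR·Δt = 6.228 × 10^5 m³.
Runoff depth d = V / A = 57.14 mm.
C = d / P = 57.14 / 236 = 0.24.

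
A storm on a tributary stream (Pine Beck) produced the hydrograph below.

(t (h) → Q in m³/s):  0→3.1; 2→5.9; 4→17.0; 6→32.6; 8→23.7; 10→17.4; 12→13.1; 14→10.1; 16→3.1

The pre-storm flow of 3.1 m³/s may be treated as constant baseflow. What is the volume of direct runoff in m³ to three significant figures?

V ≈ 7.06 × 10^5 m³

Direct-runoff ordinates (Q − Q_b): 0.0, 2.8, 13.9, 29.5, 20.6, 14.3, 10.0, 7.0, 0.0 m³/s.
ΣQ_DR = 98.10 m³/s.
With Δt = 2 h = 7200 s, V = ΣQ_DR · Δt = 98.10 × 7200 = 7.06 × 10^5 m³.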